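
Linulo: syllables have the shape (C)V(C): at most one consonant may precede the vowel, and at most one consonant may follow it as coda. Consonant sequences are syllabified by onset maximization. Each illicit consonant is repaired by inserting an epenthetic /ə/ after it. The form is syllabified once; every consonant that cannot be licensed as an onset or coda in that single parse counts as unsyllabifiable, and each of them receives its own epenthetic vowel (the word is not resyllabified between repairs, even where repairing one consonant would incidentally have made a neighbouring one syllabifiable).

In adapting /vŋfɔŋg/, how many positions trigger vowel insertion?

The unsyllabifiable consonants are /v/, /ŋ/, /g/; each receives one epenthetic vowel.

3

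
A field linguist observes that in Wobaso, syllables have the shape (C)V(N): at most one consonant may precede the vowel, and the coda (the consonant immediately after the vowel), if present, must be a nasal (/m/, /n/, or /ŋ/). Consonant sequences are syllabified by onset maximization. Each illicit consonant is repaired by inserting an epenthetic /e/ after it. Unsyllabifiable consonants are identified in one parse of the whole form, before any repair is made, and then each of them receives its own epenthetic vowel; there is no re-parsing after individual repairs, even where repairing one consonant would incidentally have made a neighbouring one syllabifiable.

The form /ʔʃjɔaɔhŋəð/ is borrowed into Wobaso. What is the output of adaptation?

Under (C)V(N), the unsyllabifiable consonants are /ʔ/, /ʃ/, /h/, /ð/ (only a nasal (/m/, /n/, or /ŋ/) is licensed in coda position; onsets are limited to one consonant).
Epenthesis after each stranded consonant: /ʔ/ → /ʔe/, /ʃ/ → /ʃe/, /h/ → /he/, /ð/ → /ðe/.

ʔeʃejɔaɔheŋəðe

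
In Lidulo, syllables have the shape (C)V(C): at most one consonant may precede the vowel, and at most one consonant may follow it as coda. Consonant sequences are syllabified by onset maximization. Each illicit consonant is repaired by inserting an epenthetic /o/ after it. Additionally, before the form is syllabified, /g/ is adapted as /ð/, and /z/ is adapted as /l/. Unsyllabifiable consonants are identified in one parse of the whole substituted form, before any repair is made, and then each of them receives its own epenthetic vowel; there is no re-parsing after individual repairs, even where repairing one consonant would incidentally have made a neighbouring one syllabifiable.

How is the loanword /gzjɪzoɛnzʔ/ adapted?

ðolojɪloɛnloʔo

Substitution: /g/ → /ð/, /z/ → /l/, giving /ðljɪloɛnlʔ/.
Syllabifying with onset maximization leaves /ð/, /l/, /l/, /ʔ/ stranded (at most one coda consonant is licensed; onsets are limited to one consonant).
Each unlicensed consonant becomes the onset of a new syllable: /ð/ → /ðo/, /l/ → /lo/, /l/ → /lo/, /ʔ/ → /ʔo/.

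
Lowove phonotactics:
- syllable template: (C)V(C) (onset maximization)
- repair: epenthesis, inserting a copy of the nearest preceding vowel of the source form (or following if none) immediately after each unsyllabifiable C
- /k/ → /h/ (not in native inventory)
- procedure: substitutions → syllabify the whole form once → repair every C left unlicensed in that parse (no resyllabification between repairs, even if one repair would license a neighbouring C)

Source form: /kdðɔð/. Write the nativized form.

Substitution: /k/ → /h/, giving /hdðɔð/.
Syllabifying with onset maximization leaves /h/, /d/ stranded (at most one coda consonant is licensed; onsets are limited to one consonant).
Epenthesis after each stranded consonant: /h/ → /hɔ/, /d/ → /dɔ/.

hɔdɔðɔð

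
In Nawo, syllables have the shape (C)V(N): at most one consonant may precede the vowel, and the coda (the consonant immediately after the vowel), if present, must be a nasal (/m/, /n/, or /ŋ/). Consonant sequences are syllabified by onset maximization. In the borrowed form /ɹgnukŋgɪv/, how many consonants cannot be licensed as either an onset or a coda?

5

Under (C)V(N), the unsyllabifiable consonants are /ɹ/, /g/, /k/, /ŋ/, /v/ (only a nasal (/m/, /n/, or /ŋ/) is licensed in coda position; onsets are limited to one consonant).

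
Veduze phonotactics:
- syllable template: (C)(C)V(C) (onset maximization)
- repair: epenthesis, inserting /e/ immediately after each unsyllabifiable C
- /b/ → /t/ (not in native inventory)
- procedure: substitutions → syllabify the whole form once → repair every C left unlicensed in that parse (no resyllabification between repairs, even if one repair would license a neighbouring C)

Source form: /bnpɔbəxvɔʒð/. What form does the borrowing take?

tenpɔtəxvɔʒðe

Substitution: /b/ → /t/, giving /tnpɔtəxvɔʒð/.
The consonants /t/, /ð/ cannot be parsed into a legal (C)(C)V(C) syllable (at most one coda consonant is licensed; onsets may contain at most 2 consonants).
Each unlicensed consonant becomes the onset of a new syllable: /t/ → /te/, /ð/ → /ðe/.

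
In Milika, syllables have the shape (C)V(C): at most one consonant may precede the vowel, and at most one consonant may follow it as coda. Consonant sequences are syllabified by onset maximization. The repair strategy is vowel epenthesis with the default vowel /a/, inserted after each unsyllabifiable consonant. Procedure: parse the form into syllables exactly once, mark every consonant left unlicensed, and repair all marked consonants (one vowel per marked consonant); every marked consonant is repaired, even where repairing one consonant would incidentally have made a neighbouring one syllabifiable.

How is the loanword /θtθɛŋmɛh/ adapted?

The consonants /θ/, /t/ cannot be parsed into a legal (C)V(C) syllable (at most one coda consonant is licensed; onsets are limited to one consonant).
Epenthesis after each stranded consonant: /θ/ → /θa/, /t/ → /ta/.

θataθɛŋmɛh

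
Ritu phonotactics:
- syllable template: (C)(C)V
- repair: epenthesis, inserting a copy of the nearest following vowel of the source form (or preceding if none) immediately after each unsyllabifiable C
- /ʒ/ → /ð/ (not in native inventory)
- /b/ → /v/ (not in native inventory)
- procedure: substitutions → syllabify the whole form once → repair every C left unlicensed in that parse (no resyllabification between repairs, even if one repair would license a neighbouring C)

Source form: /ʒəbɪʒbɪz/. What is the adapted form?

ðəvɪðvɪzɪ

Substitution: /ʒ/ → /ð/, /b/ → /v/, giving /ðəvɪðvɪz/.
The consonants /z/ cannot be parsed into a legal (C)(C)V syllable (no codas are permitted; onsets may contain at most 2 consonants).
Epenthesis after each stranded consonant: /z/ → /zɪ/.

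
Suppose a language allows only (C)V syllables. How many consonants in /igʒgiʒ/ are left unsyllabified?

Under (C)V, the unsyllabifiable consonants are /g/, /ʒ/, /ʒ/ (no codas are permitted; onsets are limited to one consonant).

3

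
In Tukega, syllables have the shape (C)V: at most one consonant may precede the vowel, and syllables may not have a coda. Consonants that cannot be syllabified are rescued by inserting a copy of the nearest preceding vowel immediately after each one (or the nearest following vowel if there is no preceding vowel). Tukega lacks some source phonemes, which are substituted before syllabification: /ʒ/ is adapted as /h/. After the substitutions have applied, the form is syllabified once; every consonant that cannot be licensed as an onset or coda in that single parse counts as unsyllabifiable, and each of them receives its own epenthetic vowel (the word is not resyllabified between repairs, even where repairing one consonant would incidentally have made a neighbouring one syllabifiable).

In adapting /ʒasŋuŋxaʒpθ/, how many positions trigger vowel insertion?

5

After substitution the input is /hasŋuŋxahpθ/.
The unsyllabifiable consonants are /s/, /ŋ/, /h/, /p/, /θ/; each receives one epenthetic vowel.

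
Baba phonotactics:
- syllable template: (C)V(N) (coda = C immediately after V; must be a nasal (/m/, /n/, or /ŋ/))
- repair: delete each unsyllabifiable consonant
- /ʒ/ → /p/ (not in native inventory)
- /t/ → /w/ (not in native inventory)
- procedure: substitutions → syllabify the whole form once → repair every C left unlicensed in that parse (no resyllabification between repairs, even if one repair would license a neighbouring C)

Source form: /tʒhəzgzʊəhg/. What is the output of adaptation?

Substitution: /t/ → /w/, /ʒ/ → /p/, giving /wphəzgzʊəhg/.
The consonants /w/, /p/, /z/, /g/, /h/, /g/ cannot be parsed into a legal (C)V(N) syllable (only a nasal (/m/, /n/, or /ŋ/) is licensed in coda position; onsets are limited to one consonant).
Each unlicensed consonant is deleted: /w/, /p/, /z/, /g/, /h/, /g/.

həzʊə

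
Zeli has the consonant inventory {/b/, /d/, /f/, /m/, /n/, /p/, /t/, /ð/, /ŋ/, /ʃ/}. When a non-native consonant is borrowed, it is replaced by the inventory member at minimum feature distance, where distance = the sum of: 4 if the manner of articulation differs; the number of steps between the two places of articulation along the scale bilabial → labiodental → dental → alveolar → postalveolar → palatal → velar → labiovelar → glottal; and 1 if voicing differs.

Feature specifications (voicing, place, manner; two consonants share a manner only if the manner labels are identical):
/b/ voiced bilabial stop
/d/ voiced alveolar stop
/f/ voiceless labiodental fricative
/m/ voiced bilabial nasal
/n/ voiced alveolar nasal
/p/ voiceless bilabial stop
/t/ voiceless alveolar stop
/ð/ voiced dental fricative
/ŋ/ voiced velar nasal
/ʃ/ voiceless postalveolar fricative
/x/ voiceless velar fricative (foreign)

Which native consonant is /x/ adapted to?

/ʃ/ is closest: same manner (fricative), place distance 2 (velar→postalveolar), same voicing; total 2. Next closest is /f/ at distance 5.

ʃ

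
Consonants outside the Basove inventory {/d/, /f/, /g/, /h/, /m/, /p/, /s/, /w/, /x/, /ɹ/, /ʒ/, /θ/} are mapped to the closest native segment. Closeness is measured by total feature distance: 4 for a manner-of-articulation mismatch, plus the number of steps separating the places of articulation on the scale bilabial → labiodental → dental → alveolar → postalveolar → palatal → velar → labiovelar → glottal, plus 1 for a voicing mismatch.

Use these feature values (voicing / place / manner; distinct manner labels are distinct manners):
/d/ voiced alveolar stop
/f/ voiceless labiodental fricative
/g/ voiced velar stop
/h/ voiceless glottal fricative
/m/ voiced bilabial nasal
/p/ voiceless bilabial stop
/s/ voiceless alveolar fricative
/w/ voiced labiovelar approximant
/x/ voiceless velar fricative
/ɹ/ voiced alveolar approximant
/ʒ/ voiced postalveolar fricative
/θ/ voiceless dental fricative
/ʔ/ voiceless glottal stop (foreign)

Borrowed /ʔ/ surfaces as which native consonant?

g

/g/ is closest: same manner (stop), place distance 2 (glottal→velar), voicing differs (+1); total 3. Next closest is /h/ at distance 4.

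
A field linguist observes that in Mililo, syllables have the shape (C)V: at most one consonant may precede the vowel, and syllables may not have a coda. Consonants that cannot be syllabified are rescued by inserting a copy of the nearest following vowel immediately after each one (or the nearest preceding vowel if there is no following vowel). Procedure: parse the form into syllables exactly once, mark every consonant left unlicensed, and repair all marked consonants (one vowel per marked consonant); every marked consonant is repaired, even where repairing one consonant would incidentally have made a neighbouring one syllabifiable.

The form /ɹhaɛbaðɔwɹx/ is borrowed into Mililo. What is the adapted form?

ɹahaɛbaðɔwɔɹɔxɔ

The consonants /ɹ/, /w/, /ɹ/, /x/ cannot be parsed into a legal (C)V syllable (no codas are permitted; onsets are limited to one consonant).
Epenthesis after each stranded consonant: /ɹ/ → /ɹa/, /w/ → /wɔ/, /ɹ/ → /ɹɔ/, /x/ → /xɔ/.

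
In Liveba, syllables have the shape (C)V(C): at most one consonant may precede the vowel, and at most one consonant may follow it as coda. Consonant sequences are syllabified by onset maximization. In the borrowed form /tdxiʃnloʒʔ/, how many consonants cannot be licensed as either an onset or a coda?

Syllabifying with onset maximization leaves /t/, /d/, /n/, /ʔ/ stranded (at most one coda consonant is licensed; onsets are limited to one consonant).

4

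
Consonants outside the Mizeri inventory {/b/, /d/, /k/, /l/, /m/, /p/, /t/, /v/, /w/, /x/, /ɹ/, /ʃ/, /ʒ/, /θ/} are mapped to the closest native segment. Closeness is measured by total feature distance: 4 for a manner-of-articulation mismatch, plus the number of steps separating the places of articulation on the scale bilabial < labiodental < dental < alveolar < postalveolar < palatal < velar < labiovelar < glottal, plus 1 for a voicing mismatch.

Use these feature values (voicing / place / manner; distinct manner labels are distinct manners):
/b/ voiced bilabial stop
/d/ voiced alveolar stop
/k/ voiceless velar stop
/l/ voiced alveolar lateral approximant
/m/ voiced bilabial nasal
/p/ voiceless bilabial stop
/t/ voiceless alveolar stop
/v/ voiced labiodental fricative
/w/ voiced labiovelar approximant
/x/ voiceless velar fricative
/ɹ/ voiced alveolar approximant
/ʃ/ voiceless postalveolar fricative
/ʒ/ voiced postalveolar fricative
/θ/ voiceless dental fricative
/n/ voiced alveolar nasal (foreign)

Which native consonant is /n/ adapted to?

/m/ is closest: same manner (nasal), place distance 3 (alveolar→bilabial), same voicing; total 3. Next closest is /d/ at distance 4.

m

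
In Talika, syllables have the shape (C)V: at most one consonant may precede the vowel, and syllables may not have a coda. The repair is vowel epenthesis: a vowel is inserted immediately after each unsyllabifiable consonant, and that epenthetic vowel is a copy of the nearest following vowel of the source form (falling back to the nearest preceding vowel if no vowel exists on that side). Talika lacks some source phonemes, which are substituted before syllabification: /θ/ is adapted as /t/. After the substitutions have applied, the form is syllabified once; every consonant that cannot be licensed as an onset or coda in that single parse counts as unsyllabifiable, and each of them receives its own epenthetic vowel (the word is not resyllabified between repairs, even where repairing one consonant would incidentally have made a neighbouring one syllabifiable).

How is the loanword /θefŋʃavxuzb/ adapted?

tefaŋaʃavuxuzubu

Substitution: /θ/ → /t/, giving /tefŋʃavxuzb/.
The consonants /f/, /ŋ/, /v/, /z/, /b/ cannot be parsed into a legal (C)V syllable (no codas are permitted; onsets are limited to one consonant).
Each unlicensed consonant becomes the onset of a new syllable: /f/ → /fa/, /ŋ/ → /ŋa/, /v/ → /vu/, /z/ → /zu/, /b/ → /bu/.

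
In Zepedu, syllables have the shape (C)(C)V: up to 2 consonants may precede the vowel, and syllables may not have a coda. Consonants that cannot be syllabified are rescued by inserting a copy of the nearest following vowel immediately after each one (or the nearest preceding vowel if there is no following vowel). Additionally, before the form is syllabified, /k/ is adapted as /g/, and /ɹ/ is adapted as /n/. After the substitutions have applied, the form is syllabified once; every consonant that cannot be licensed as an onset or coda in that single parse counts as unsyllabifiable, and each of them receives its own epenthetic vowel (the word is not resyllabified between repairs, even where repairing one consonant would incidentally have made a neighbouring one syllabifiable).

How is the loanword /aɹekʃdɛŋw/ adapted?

anegɛʃdɛŋɛwɛ

Substitution: /ɹ/ → /n/, /k/ → /g/, giving /anegʃdɛŋw/.
The consonants /g/, /ŋ/, /w/ cannot be parsed into a legal (C)(C)V syllable (no codas are permitted; onsets may contain at most 2 consonants).
Epenthesis after each stranded consonant: /g/ → /gɛ/, /ŋ/ → /ŋɛ/, /w/ → /wɛ/.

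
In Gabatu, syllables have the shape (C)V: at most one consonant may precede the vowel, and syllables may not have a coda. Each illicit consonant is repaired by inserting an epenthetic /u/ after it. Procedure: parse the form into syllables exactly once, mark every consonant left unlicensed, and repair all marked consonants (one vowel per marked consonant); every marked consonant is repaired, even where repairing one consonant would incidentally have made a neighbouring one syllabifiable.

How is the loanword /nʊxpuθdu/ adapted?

nʊxupuθudu

Under (C)V, the unsyllabifiable consonants are /x/, /θ/ (no codas are permitted; onsets are limited to one consonant).
Each unlicensed consonant becomes the onset of a new syllable: /x/ → /xu/, /θ/ → /θu/.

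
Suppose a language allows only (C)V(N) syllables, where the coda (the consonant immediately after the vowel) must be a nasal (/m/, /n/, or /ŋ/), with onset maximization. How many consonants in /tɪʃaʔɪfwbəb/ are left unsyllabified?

3

The consonants /f/, /w/, /b/ cannot be parsed into a legal (C)V(N) syllable (only a nasal (/m/, /n/, or /ŋ/) is licensed in coda position; onsets are limited to one consonant).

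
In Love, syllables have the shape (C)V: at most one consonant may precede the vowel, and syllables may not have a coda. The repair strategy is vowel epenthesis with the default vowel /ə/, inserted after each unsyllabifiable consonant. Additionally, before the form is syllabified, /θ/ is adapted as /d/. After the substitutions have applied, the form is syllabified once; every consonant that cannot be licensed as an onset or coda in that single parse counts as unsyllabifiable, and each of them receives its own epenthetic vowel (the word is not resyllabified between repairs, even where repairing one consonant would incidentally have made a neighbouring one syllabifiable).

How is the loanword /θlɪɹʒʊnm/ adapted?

Substitution: /θ/ → /d/, giving /dlɪɹʒʊnm/.
Under (C)V, the unsyllabifiable consonants are /d/, /ɹ/, /n/, /m/ (no codas are permitted; onsets are limited to one consonant).
Inserting the epenthetic vowel yields /d/ → /də/, /ɹ/ → /ɹə/, /n/ → /nə/, /m/ → /mə/.

dəlɪɹəʒʊnəmə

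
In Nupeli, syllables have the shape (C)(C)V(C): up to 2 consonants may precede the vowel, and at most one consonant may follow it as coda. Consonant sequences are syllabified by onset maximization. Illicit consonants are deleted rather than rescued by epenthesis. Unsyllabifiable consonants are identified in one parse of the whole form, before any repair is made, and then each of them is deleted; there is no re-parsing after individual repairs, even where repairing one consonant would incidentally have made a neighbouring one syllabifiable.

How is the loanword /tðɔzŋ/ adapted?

tðɔz

Under (C)(C)V(C), the unsyllabifiable consonants are /ŋ/ (at most one coda consonant is licensed; onsets may contain at most 2 consonants).
Deletion applies to /ŋ/.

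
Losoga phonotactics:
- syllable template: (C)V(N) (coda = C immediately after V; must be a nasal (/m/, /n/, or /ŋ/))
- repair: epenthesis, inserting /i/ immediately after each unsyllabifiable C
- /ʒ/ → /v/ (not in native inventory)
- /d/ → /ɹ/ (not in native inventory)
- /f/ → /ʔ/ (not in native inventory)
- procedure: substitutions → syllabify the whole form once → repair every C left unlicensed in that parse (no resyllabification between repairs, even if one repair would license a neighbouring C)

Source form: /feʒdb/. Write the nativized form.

Substitution: /f/ → /ʔ/, /ʒ/ → /v/, /d/ → /ɹ/, giving /ʔevɹb/.
Syllabifying with onset maximization leaves /v/, /ɹ/, /b/ stranded (only a nasal (/m/, /n/, or /ŋ/) is licensed in coda position; onsets are limited to one consonant).
Epenthesis after each stranded consonant: /v/ → /vi/, /ɹ/ → /ɹi/, /b/ → /bi/.

ʔeviɹibi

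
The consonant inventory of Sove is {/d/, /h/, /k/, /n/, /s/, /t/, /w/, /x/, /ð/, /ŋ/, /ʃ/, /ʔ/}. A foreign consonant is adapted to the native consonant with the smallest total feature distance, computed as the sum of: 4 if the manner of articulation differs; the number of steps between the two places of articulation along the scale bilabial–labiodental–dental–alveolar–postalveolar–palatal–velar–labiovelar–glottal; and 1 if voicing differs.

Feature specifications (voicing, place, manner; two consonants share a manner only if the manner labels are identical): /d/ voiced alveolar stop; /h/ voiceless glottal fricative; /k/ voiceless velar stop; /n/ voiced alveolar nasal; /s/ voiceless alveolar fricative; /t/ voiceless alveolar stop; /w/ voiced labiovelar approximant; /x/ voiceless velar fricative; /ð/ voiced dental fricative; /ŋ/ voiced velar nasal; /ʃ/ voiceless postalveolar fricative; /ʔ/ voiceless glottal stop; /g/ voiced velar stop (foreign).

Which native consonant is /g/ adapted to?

/k/ is closest: same manner (stop), place distance 0 (velar→velar), voicing differs (+1); total 1. Next closest is /d/ at distance 3.

k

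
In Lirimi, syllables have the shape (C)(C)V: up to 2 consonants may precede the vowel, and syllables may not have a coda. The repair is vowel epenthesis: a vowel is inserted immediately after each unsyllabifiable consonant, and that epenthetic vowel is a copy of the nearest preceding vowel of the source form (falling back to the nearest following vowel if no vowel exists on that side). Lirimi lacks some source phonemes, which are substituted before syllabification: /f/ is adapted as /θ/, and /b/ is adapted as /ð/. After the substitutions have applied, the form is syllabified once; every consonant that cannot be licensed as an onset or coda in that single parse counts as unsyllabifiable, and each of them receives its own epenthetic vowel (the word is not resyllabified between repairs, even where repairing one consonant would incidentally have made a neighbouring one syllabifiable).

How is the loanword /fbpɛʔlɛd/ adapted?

Substitution: /f/ → /θ/, /b/ → /ð/, giving /θðpɛʔlɛd/.
The consonants /θ/, /d/ cannot be parsed into a legal (C)(C)V syllable (no codas are permitted; onsets may contain at most 2 consonants).
Each unlicensed consonant becomes the onset of a new syllable: /θ/ → /θɛ/, /d/ → /dɛ/.

θɛðpɛʔlɛdɛ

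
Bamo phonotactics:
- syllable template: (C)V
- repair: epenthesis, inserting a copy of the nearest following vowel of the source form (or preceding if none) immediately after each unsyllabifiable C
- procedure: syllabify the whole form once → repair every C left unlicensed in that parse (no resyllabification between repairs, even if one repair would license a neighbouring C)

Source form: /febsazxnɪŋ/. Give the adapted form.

febasazɪxɪnɪŋɪ

The consonants /b/, /z/, /x/, /ŋ/ cannot be parsed into a legal (C)V syllable (no codas are permitted; onsets are limited to one consonant).
Epenthesis after each stranded consonant: /b/ → /ba/, /z/ → /zɪ/, /x/ → /xɪ/, /ŋ/ → /ŋɪ/.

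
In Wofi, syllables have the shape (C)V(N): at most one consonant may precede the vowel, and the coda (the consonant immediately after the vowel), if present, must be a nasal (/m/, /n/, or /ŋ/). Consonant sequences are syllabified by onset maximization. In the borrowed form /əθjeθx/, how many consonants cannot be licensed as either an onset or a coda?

3

Under (C)V(N), the unsyllabifiable consonants are /θ/, /θ/, /x/ (only a nasal (/m/, /n/, or /ŋ/) is licensed in coda position; onsets are limited to one consonant).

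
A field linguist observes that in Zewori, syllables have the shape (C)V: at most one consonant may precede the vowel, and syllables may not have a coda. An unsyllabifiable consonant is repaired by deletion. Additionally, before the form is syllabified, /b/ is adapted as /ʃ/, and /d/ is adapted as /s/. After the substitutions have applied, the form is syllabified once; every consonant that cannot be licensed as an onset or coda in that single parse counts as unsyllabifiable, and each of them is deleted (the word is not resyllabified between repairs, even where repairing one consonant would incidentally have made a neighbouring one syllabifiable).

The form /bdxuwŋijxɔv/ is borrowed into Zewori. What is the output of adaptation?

Substitution: /b/ → /ʃ/, /d/ → /s/, giving /ʃsxuwŋijxɔv/.
Under (C)V, the unsyllabifiable consonants are /ʃ/, /s/, /w/, /j/, /v/ (no codas are permitted; onsets are limited to one consonant).
Deletion applies to /ʃ/, /s/, /w/, /j/, /v/.

xuŋixɔ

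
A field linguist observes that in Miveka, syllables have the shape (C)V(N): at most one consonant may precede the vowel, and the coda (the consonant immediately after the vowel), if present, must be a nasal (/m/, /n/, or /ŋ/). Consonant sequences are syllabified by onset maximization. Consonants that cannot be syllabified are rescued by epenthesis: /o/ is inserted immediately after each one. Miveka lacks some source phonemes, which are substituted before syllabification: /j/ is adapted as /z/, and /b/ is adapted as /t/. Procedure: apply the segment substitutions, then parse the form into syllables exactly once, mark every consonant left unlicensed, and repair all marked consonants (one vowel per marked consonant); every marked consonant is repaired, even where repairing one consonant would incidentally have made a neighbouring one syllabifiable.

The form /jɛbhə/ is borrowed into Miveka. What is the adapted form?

Substitution: /j/ → /z/, /b/ → /t/, giving /zɛthə/.
Under (C)V(N), the unsyllabifiable consonants are /t/ (only a nasal (/m/, /n/, or /ŋ/) is licensed in coda position; onsets are limited to one consonant).
Epenthesis after each stranded consonant: /t/ → /to/.

zɛtohə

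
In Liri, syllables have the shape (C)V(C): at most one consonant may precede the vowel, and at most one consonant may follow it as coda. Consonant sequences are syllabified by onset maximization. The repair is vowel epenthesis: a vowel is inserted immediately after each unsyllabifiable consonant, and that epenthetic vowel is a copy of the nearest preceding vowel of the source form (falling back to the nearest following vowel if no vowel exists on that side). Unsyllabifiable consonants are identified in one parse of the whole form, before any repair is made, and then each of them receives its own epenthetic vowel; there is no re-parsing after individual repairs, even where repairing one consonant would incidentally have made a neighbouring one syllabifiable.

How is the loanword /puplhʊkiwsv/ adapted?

Syllabifying with onset maximization leaves /l/, /s/, /v/ stranded (at most one coda consonant is licensed; onsets are limited to one consonant).
Inserting the epenthetic vowel yields /l/ → /lu/, /s/ → /si/, /v/ → /vi/.

pupluhʊkiwsivi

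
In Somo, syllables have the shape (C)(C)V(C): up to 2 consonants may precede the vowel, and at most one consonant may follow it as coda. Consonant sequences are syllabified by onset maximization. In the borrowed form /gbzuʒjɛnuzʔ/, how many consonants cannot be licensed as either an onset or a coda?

2

The consonants /g/, /ʔ/ cannot be parsed into a legal (C)(C)V(C) syllable (at most one coda consonant is licensed; onsets may contain at most 2 consonants).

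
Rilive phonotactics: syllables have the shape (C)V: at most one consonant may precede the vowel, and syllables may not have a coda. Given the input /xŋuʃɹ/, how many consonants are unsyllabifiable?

3

Under (C)V, the unsyllabifiable consonants are /x/, /ʃ/, /ɹ/ (no codas are permitted; onsets are limited to one consonant).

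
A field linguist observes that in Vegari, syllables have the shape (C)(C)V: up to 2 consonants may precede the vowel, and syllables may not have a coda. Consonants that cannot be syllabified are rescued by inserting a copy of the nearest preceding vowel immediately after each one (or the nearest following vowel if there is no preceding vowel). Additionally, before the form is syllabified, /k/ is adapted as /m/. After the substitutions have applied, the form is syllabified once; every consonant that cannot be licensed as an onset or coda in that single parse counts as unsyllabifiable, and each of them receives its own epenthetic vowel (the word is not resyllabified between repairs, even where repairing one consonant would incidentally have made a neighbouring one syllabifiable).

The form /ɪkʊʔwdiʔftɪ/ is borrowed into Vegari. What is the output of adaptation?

ɪmʊʔʊwdiʔiftɪ

Substitution: /k/ → /m/, giving /ɪmʊʔwdiʔftɪ/.
Syllabifying with onset maximization leaves /ʔ/, /ʔ/ stranded (no codas are permitted; onsets may contain at most 2 consonants).
Each unlicensed consonant becomes the onset of a new syllable: /ʔ/ → /ʔʊ/, /ʔ/ → /ʔi/.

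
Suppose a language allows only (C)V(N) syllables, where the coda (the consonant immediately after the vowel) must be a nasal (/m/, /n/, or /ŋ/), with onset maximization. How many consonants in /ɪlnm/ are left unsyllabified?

Under (C)V(N), the unsyllabifiable consonants are /l/, /n/, /m/ (only a nasal (/m/, /n/, or /ŋ/) is licensed in coda position; onsets are limited to one consonant).

3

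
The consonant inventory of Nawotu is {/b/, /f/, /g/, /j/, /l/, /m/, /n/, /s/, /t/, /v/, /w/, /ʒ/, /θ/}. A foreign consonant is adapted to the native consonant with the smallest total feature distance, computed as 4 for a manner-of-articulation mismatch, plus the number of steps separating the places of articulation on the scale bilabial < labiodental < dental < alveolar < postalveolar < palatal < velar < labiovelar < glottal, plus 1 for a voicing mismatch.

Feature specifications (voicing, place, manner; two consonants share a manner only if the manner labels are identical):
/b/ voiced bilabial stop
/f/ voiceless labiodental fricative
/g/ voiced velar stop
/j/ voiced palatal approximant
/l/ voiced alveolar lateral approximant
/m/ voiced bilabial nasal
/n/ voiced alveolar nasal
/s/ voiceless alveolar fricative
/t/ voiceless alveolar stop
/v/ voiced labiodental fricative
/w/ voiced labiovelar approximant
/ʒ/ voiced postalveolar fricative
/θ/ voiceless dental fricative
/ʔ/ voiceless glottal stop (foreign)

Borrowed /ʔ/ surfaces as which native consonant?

g

/g/ is closest: same manner (stop), place distance 2 (glottal→velar), voicing differs (+1); total 3. Next closest is /t/ at distance 5.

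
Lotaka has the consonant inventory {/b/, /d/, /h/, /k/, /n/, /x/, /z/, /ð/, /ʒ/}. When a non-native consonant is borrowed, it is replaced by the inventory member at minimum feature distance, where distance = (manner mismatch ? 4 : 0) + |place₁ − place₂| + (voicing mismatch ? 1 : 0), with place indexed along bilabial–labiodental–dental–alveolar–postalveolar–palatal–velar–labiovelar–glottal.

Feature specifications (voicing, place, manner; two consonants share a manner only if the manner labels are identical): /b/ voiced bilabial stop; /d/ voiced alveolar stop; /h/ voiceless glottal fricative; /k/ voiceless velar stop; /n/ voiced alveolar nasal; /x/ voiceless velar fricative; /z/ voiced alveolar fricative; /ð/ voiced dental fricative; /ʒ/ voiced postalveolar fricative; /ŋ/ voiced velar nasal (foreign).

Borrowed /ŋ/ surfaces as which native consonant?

n

/n/ is closest: same manner (nasal), place distance 3 (velar→alveolar), same voicing; total 3. Next closest is /k/ at distance 5.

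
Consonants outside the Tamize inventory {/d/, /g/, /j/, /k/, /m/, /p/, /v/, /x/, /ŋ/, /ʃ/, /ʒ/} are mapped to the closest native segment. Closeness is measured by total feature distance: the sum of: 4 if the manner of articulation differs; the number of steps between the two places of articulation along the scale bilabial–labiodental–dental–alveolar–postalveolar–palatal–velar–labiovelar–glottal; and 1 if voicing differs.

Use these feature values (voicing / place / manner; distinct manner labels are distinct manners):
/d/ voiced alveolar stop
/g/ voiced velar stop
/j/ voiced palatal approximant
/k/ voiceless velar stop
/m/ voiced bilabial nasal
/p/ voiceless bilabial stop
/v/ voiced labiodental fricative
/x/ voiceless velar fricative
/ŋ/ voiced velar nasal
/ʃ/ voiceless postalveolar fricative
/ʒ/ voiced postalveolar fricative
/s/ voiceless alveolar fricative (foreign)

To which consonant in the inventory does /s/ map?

/ʃ/ is closest: same manner (fricative), place distance 1 (alveolar→postalveolar), same voicing; total 1. Next closest is /ʒ/ at distance 2.

ʃ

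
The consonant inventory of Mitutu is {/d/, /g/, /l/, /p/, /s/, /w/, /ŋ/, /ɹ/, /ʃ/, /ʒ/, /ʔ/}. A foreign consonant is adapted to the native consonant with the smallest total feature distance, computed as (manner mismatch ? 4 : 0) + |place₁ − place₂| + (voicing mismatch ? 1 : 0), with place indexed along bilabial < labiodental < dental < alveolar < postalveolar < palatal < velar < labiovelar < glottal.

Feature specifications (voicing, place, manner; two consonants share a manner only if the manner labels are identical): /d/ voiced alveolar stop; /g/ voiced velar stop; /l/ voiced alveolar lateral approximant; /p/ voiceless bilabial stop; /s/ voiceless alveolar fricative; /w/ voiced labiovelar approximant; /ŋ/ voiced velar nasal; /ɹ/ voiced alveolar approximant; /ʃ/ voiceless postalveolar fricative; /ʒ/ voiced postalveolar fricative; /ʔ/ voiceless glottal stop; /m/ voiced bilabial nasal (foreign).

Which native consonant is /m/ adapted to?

/p/ is closest: manner differs (nasal→stop, +4), place distance 0 (bilabial→bilabial), voicing differs (+1); total 5. Next closest is /ŋ/ at distance 6.

p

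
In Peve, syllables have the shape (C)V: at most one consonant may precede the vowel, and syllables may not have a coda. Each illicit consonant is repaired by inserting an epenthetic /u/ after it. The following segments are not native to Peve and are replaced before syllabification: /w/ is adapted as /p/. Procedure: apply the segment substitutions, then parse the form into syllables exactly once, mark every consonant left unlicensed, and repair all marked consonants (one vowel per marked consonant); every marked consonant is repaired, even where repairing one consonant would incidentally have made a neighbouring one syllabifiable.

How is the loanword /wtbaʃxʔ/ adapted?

Substitution: /w/ → /p/, giving /ptbaʃxʔ/.
The consonants /p/, /t/, /ʃ/, /x/, /ʔ/ cannot be parsed into a legal (C)V syllable (no codas are permitted; onsets are limited to one consonant).
Epenthesis after each stranded consonant: /p/ → /pu/, /t/ → /tu/, /ʃ/ → /ʃu/, /x/ → /xu/, /ʔ/ → /ʔu/.

putubaʃuxuʔu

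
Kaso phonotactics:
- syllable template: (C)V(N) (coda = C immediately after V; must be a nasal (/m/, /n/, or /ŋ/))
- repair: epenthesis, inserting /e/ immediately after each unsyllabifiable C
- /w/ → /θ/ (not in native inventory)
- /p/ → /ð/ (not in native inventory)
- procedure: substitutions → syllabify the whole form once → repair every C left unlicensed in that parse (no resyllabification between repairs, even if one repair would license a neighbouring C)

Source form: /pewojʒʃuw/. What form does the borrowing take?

ðeθojeʒeʃuθe

Substitution: /p/ → /ð/, /w/ → /θ/, giving /ðeθojʒʃuθ/.
The consonants /j/, /ʒ/, /θ/ cannot be parsed into a legal (C)V(N) syllable (only a nasal (/m/, /n/, or /ŋ/) is licensed in coda position; onsets are limited to one consonant).
Inserting the epenthetic vowel yields /j/ → /je/, /ʒ/ → /ʒe/, /θ/ → /θe/.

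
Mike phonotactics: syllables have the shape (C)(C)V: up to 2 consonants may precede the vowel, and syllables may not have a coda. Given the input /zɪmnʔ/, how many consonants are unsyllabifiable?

Syllabifying with onset maximization leaves /m/, /n/, /ʔ/ stranded (no codas are permitted; onsets may contain at most 2 consonants).

3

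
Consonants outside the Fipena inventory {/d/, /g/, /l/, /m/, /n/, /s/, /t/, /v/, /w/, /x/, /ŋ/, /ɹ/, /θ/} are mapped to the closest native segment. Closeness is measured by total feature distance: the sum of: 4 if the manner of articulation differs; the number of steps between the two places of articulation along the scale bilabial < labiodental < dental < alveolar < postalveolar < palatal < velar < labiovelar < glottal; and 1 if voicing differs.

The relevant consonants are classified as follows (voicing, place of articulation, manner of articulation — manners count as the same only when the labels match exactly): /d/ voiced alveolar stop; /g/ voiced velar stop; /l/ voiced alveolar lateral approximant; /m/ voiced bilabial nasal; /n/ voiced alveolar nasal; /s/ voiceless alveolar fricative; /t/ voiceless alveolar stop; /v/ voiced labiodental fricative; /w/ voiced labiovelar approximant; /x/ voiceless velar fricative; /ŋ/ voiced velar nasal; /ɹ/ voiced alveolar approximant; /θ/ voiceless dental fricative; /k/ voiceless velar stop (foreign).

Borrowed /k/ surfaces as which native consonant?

g

/g/ is closest: same manner (stop), place distance 0 (velar→velar), voicing differs (+1); total 1. Next closest is /t/ at distance 3.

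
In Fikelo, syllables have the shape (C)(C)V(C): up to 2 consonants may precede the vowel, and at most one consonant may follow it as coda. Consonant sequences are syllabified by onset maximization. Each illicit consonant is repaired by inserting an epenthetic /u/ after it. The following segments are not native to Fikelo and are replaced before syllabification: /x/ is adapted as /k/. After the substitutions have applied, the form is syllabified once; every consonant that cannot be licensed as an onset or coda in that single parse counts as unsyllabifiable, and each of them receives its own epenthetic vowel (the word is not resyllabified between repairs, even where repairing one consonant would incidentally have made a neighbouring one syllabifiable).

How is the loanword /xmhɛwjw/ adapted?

kumhɛwjuwu

Substitution: /x/ → /k/, giving /kmhɛwjw/.
Syllabifying with onset maximization leaves /k/, /j/, /w/ stranded (at most one coda consonant is licensed; onsets may contain at most 2 consonants).
Each unlicensed consonant becomes the onset of a new syllable: /k/ → /ku/, /j/ → /ju/, /w/ → /wu/.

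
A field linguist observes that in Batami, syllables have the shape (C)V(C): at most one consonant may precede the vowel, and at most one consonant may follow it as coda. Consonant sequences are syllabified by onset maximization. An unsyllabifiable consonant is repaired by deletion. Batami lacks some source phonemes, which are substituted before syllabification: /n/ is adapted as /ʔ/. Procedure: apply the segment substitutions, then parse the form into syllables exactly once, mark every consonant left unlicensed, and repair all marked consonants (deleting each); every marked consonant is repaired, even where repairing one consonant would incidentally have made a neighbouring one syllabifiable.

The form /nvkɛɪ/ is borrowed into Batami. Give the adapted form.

Substitution: /n/ → /ʔ/, giving /ʔvkɛɪ/.
Under (C)V(C), the unsyllabifiable consonants are /ʔ/, /v/ (at most one coda consonant is licensed; onsets are limited to one consonant).
Deletion applies to /ʔ/, /v/.

kɛɪ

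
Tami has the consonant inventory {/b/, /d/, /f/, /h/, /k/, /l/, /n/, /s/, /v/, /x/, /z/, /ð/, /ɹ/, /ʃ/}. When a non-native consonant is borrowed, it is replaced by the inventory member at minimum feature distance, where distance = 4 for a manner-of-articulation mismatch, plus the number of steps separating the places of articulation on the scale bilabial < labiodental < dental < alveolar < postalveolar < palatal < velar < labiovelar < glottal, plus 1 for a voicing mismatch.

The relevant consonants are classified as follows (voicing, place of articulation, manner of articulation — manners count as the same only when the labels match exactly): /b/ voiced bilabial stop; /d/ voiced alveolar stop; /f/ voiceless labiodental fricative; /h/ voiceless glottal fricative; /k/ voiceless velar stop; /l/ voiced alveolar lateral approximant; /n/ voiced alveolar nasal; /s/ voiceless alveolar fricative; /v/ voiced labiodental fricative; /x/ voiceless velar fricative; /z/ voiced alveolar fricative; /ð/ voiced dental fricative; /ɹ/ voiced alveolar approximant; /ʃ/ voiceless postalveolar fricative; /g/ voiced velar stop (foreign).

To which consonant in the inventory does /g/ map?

k

/k/ is closest: same manner (stop), place distance 0 (velar→velar), voicing differs (+1); total 1. Next closest is /d/ at distance 3.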